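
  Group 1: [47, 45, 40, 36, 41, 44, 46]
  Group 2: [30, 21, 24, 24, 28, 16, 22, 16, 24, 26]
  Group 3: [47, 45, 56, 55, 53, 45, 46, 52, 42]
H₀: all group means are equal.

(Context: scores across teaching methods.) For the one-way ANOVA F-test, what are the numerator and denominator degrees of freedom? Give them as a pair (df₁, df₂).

degrees of freedom = [2, 23]

k = 3 groups, N = 26 total
df = (k−1, N−k) = (3−1, 26−3) = (2, 23)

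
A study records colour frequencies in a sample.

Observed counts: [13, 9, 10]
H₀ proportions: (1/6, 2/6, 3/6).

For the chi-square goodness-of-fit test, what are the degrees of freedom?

degrees of freedom = 2

df = k − 1 = 3 − 1 = 2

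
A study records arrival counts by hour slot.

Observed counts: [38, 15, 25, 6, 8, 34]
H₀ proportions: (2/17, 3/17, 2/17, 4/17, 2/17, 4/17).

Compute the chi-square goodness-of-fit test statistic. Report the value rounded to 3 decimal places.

test statistic = 68.218

n = 126; E_i = n·p_i = [14.82, 22.24, 14.82, 29.65, 14.82, 29.65]
χ² = (38−14.82)²/14.82 + (15−22.24)²/22.24 + (25−14.82)²/14.82 + (6−29.65)²/29.65 + (8−14.82)²/14.82 + (34−29.65)²/29.65 = 68.2183
df = 5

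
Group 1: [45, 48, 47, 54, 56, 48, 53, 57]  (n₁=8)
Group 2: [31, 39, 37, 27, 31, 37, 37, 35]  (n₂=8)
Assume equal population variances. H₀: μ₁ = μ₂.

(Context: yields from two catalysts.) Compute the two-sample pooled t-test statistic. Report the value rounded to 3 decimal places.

test statistic = 7.722

x̄₁=51.000, s₁=4.536, n₁=8
x̄₂=34.250, s₂=4.132, n₂=8
s_p² = [7·4.536² + 7·4.132²]/14 = 18.8214
SE = √(s_p²·(1/8+1/8)) = 2.1692
t = (51.000−34.250)/2.1692 = 7.7218
df = 14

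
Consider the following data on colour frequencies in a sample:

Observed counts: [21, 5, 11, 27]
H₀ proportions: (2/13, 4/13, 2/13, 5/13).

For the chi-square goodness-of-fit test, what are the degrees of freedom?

df = k − 1 = 4 − 1 = 3

degrees of freedom = 3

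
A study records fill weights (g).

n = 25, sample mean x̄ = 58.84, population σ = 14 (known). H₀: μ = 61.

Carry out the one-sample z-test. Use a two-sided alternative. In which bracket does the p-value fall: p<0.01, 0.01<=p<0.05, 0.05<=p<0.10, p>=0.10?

SE = σ/√n = 14/√25 = 2.8000
z = (x̄−μ₀)/SE = (58.84−61)/2.8000 = -0.7714
p-value (two-sided) = 0.44045
→ bracket: p>=0.10

p-value bracket: p>=0.10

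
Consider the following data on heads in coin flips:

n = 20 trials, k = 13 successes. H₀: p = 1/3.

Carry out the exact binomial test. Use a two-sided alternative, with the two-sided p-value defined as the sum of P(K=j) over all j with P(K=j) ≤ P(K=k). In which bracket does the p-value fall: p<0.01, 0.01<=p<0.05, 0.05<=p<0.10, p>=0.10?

p-value bracket: p<0.01

Exact binomial: n=20, k=13, p₀=1/3=0.3333
P(X=j) = C(n,j)·p₀^j·(1−p₀)^(n−j); p = Σ P(X=j) over j with P(X=j) ≤ P(X=13)
p-value (two-sided) = 0.00403
→ bracket: p<0.01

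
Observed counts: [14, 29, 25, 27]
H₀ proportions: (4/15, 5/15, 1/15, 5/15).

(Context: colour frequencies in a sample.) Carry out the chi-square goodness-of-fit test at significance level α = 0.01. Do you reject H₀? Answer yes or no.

n = 95; E_i = n·p_i = [25.33, 31.67, 6.33, 31.67]
χ² = (14−25.33)²/25.33 + (29−31.67)²/31.67 + (25−6.33)²/6.33 + (27−31.67)²/31.67 = 61.0000
df = 3
p-value (upper-tail) = 0.00000
At α=0.01: p < α → reject H₀

reject H₀: yes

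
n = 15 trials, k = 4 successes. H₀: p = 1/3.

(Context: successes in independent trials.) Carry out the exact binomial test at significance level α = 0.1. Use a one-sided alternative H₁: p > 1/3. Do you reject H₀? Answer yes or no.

Exact binomial: n=15, k=4, p₀=1/3=0.3333
P(X≥4) from Σ C(n,i)·p₀^i·(1−p₀)^(n−i)
p-value (one-sided, H₁ greater) = 0.79076
At α=0.1: p ≥ α → fail to reject H₀

reject H₀: no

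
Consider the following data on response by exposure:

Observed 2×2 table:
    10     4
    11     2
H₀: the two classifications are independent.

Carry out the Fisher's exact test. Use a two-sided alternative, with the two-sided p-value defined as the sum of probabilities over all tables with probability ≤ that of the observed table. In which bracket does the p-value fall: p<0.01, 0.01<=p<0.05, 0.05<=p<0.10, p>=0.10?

p-value bracket: p>=0.10

Margins: r₁=14, r₂=13, c₁=21, c₂=6, n=27
p_obs = C(14,10)·C(13,11)/C(27,21); sum pmf over tables with pmf ≤ p_obs
p-value (two-sided) = 0.64831
→ bracket: p>=0.10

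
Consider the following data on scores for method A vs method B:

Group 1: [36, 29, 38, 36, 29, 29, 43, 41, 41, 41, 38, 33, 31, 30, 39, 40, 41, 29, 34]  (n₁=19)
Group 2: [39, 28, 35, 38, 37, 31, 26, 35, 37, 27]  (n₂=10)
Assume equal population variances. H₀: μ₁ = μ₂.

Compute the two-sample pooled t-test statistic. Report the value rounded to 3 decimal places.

test statistic = 1.230

x̄₁=35.684, s₁=5.001, n₁=19
x̄₂=33.300, s₂=4.877, n₂=10
s_p² = [18·5.001² + 9·4.877²]/27 = 24.6002
SE = √(s_p²·(1/19+1/10)) = 1.9377
t = (35.684−33.300)/1.9377 = 1.2304
df = 27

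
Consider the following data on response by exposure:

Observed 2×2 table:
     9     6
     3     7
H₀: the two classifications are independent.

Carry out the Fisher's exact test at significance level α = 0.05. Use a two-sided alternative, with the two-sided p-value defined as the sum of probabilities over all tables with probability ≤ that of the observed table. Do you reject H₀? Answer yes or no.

Margins: r₁=15, r₂=10, c₁=12, c₂=13, n=25
p_obs = C(15,9)·C(10,3)/C(25,12); sum pmf over tables with pmf ≤ p_obs
p-value (two-sided) = 0.22619
At α=0.05: p ≥ α → fail to reject H₀

reject H₀: no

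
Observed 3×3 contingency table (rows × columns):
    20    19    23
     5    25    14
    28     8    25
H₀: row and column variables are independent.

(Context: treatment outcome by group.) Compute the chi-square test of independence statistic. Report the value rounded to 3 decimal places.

Row totals [62, 44, 61], col totals [53, 52, 62], n=167
χ² = (20−19.68)²/19.68 + (19−19.31)²/19.31 + (23−23.02)²/23.02 + (5−13.96)²/13.96 + (25−13.70)²/13.70 + (14−16.34)²/16.34 + (28−19.36)²/19.36 + (8−18.99)²/18.99 + (25−22.65)²/22.65 = 25.8821
df = 4

test statistic = 25.882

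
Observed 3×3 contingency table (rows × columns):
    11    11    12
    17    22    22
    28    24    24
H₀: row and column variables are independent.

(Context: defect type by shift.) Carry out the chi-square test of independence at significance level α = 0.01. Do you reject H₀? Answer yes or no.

Row totals [34, 61, 76], col totals [56, 57, 58], n=171
χ² = (11−11.13)²/11.13 + (11−11.33)²/11.33 + (12−11.53)²/11.53 + (17−19.98)²/19.98 + (22−20.33)²/20.33 + (22−20.69)²/20.69 + (28−24.89)²/24.89 + (24−25.33)²/25.33 + (24−25.78)²/25.78 = 1.2752
df = 4
p-value (upper-tail) = 0.86558
At α=0.01: p ≥ α → fail to reject H₀

reject H₀: no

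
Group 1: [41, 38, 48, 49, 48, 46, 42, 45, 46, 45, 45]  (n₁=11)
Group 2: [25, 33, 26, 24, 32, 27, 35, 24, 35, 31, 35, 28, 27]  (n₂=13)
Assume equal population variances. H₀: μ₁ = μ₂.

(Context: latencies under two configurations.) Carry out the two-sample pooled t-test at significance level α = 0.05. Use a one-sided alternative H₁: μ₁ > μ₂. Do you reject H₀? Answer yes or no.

x̄₁=44.818, s₁=3.311, n₁=11
x̄₂=29.385, s₂=4.273, n₂=13
s_p² = [10·3.311² + 12·4.273²]/22 = 14.9415
SE = √(s_p²·(1/11+1/13)) = 1.5836
t = (44.818−29.385)/1.5836 = 9.7461
df = 22
p-value (one-sided, H₁ greater) = 0.00000
At α=0.05: p < α → reject H₀

reject H₀: yes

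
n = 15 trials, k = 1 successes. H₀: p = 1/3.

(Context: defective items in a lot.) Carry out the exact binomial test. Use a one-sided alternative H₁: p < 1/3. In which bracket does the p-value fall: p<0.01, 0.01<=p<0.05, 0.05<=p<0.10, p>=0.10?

Exact binomial: n=15, k=1, p₀=1/3=0.3333
P(X≤1) from Σ C(n,i)·p₀^i·(1−p₀)^(n−i)
p-value (one-sided, H₁ less) = 0.01941
→ bracket: 0.01<=p<0.05

p-value bracket: 0.01<=p<0.05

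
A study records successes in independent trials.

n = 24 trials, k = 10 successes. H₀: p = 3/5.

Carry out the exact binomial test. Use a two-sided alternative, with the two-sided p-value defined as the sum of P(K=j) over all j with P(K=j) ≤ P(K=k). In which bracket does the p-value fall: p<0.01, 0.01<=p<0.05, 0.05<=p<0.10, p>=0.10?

Exact binomial: n=24, k=10, p₀=3/5=0.6000
P(X=j) = C(n,j)·p₀^j·(1−p₀)^(n−j); p = Σ P(X=j) over j with P(X=j) ≤ P(X=10)
p-value (two-sided) = 0.09346
→ bracket: 0.05<=p<0.10

p-value bracket: 0.05<=p<0.10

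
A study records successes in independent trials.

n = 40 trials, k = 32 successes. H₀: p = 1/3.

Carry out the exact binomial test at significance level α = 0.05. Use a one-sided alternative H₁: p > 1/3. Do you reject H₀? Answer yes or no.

reject H₀: yes

Exact binomial: n=40, k=32, p₀=1/3=0.3333
P(X≥32) from Σ C(n,i)·p₀^i·(1−p₀)^(n−i)
p-value (one-sided, H₁ greater) = 0.00000
At α=0.05: p < α → reject H₀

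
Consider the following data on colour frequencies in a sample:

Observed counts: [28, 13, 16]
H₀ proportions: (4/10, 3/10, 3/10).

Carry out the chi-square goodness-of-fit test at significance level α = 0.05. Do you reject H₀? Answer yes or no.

reject H₀: no

n = 57; E_i = n·p_i = [22.80, 17.10, 17.10]
χ² = (28−22.80)²/22.80 + (13−17.10)²/17.10 + (16−17.10)²/17.10 = 2.2398
df = 2
p-value (upper-tail) = 0.32632
At α=0.05: p ≥ α → fail to reject H₀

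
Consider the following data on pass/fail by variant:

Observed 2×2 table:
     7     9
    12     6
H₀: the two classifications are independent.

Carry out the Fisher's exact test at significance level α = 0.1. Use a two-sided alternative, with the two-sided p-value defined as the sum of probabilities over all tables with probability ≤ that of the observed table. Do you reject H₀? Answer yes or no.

reject H₀: no

Margins: r₁=16, r₂=18, c₁=19, c₂=15, n=34
p_obs = C(16,7)·C(18,12)/C(34,19); sum pmf over tables with pmf ≤ p_obs
p-value (two-sided) = 0.29982
At α=0.1: p ≥ α → fail to reject H₀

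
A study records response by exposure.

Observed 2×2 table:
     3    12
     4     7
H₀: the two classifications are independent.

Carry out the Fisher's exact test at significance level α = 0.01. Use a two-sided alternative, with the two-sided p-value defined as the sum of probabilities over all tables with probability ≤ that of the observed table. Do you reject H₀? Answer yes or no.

reject H₀: no

Margins: r₁=15, r₂=11, c₁=7, c₂=19, n=26
p_obs = C(15,3)·C(11,4)/C(26,7); sum pmf over tables with pmf ≤ p_obs
p-value (two-sided) = 0.40652
At α=0.01: p ≥ α → fail to reject H₀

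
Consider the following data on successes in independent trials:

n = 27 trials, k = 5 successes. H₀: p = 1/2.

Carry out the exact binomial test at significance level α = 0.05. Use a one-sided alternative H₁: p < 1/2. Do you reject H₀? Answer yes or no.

reject H₀: yes

Exact binomial: n=27, k=5, p₀=1/2=0.5000
P(X≤5) from Σ C(n,i)·p₀^i·(1−p₀)^(n−i)
p-value (one-sided, H₁ less) = 0.00076
At α=0.05: p < α → reject H₀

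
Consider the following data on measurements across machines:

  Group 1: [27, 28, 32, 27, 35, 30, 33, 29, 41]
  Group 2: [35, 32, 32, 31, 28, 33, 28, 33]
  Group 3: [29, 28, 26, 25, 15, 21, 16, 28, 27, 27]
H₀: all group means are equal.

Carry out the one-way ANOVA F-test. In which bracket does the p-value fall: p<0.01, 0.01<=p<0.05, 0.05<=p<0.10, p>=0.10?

Group means [31.33, 31.50, 24.20], grand mean 28.741
SSB = Σnᵢ(x̄ᵢ−x̄)² = 327.585; SSW = ΣΣ(x−x̄ᵢ)² = 441.600
MSB = 327.585/2 = 163.7926; MSW = 441.600/24 = 18.4000
F = MSB/MSW = 8.9018
df = (2, 24)
p-value (upper-tail) = 0.00128
→ bracket: p<0.01

p-value bracket: p<0.01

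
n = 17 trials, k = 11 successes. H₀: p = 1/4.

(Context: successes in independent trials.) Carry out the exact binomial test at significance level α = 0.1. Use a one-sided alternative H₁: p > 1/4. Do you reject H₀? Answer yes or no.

reject H₀: yes

Exact binomial: n=17, k=11, p₀=1/4=0.2500
P(X≥11) from Σ C(n,i)·p₀^i·(1−p₀)^(n−i)
p-value (one-sided, H₁ greater) = 0.00063
At α=0.1: p < α → reject H₀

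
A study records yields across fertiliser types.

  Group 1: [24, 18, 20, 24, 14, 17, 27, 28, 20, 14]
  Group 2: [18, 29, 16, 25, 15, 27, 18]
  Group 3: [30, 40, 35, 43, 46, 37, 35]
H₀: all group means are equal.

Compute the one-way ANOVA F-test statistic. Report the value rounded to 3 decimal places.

test statistic = 25.739

Group means [20.60, 21.14, 38.00], grand mean 25.833
SSB = Σnᵢ(x̄ᵢ−x̄)² = 1464.076; SSW = ΣΣ(x−x̄ᵢ)² = 597.257
MSB = 1464.076/2 = 732.0381; MSW = 597.257/21 = 28.4408
F = MSB/MSW = 25.7390
df = (2, 21)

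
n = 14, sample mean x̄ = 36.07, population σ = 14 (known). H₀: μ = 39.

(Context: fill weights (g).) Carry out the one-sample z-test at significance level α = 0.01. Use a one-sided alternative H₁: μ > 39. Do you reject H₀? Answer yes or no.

reject H₀: no

SE = σ/√n = 14/√14 = 3.7417
z = (x̄−μ₀)/SE = (36.07−39)/3.7417 = -0.7831
p-value (one-sided, H₁ greater) = 0.78321
At α=0.01: p ≥ α → fail to reject H₀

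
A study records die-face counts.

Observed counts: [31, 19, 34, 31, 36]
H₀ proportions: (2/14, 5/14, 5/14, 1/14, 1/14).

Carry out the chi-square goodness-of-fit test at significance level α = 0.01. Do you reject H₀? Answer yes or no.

reject H₀: yes

n = 151; E_i = n·p_i = [21.57, 53.93, 53.93, 10.79, 10.79]
χ² = (31−21.57)²/21.57 + (19−53.93)²/53.93 + (34−53.93)²/53.93 + (31−10.79)²/10.79 + (36−10.79)²/10.79 = 130.9377
df = 4
p-value (upper-tail) = 0.00000
At α=0.01: p < α → reject H₀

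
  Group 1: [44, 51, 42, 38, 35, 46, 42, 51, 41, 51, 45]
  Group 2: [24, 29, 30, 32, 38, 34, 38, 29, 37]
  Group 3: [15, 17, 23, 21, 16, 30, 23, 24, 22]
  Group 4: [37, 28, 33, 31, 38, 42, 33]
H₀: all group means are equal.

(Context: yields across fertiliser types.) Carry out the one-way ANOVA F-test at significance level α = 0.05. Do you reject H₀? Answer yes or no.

Group means [44.18, 32.33, 21.22, 34.57], grand mean 33.611
SSB = Σnᵢ(x̄ᵢ−x̄)² = 2631.649; SSW = ΣΣ(x−x̄ᵢ)² = 780.906
MSB = 2631.649/3 = 877.2165; MSW = 780.906/32 = 24.4033
F = MSB/MSW = 35.9466
df = (3, 32)
p-value (upper-tail) = 0.00000
At α=0.05: p < α → reject H₀

reject H₀: yes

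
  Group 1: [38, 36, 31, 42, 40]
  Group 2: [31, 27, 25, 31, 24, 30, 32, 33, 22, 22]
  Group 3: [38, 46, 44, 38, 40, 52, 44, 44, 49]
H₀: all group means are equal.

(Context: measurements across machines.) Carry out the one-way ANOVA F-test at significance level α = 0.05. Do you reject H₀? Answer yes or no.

Group means [37.40, 27.70, 43.89], grand mean 35.792
SSB = Σnᵢ(x̄ᵢ−x̄)² = 1257.769; SSW = ΣΣ(x−x̄ᵢ)² = 412.189
MSB = 1257.769/2 = 628.8847; MSW = 412.189/21 = 19.6280
F = MSB/MSW = 32.0401
df = (2, 21)
p-value (upper-tail) = 0.00000
At α=0.05: p < α → reject H₀

reject H₀: yes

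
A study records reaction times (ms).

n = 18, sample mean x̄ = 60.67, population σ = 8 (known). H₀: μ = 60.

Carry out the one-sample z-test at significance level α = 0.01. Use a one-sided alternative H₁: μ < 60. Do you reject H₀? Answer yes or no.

SE = σ/√n = 8/√18 = 1.8856
z = (x̄−μ₀)/SE = (60.67−60)/1.8856 = 0.3553
p-value (one-sided, H₁ less) = 0.63883
At α=0.01: p ≥ α → fail to reject H₀

reject H₀: no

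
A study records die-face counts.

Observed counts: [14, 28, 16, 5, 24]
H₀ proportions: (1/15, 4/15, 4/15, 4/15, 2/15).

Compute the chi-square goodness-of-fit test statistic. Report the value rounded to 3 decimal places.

test statistic = 42.353

n = 87; E_i = n·p_i = [5.80, 23.20, 23.20, 23.20, 11.60]
χ² = (14−5.80)²/5.80 + (28−23.20)²/23.20 + (16−23.20)²/23.20 + (5−23.20)²/23.20 + (24−11.60)²/11.60 = 42.3534
df = 4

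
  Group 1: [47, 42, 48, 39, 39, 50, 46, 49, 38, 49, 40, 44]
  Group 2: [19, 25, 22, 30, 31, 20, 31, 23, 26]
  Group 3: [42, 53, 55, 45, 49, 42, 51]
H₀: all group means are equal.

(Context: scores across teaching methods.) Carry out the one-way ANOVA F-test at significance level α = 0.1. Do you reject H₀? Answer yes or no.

reject H₀: yes

Group means [44.25, 25.22, 48.14], grand mean 39.107
SSB = Σnᵢ(x̄ᵢ−x̄)² = 2624.016; SSW = ΣΣ(x−x̄ᵢ)² = 556.663
MSB = 2624.016/2 = 1312.0079; MSW = 556.663/25 = 22.2665
F = MSB/MSW = 58.9229
df = (2, 25)
p-value (upper-tail) = 0.00000
At α=0.1: p < α → reject H₀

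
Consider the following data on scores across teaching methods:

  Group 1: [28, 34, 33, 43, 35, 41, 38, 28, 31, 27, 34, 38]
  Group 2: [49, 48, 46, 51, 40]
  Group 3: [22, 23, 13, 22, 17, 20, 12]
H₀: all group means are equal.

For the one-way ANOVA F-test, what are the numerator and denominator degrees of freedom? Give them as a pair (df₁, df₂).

k = 3 groups, N = 24 total
df = (k−1, N−k) = (3−1, 24−3) = (2, 21)

degrees of freedom = [2, 21]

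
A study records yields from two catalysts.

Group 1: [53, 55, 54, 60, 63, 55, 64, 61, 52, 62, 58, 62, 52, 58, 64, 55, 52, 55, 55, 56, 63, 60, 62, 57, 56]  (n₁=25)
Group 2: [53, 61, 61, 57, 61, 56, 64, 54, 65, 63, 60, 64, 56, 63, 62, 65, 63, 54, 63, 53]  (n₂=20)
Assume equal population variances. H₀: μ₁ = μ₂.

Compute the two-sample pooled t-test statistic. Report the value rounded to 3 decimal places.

test statistic = -1.738

x̄₁=57.760, s₁=4.024, n₁=25
x̄₂=59.900, s₂=4.204, n₂=20
s_p² = [24·4.024² + 19·4.204²]/43 = 16.8456
SE = √(s_p²·(1/25+1/20)) = 1.2313
t = (57.760−59.900)/1.2313 = -1.7380
df = 43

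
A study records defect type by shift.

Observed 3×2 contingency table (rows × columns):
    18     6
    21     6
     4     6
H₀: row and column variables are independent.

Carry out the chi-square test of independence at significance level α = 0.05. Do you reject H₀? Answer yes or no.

reject H₀: no

Row totals [24, 27, 10], col totals [43, 18], n=61
χ² = (18−16.92)²/16.92 + (6−7.08)²/7.08 + (21−19.03)²/19.03 + (6−7.97)²/7.97 + (4−7.05)²/7.05 + (6−2.95)²/2.95 = 5.3933
df = 2
p-value (upper-tail) = 0.06743
At α=0.05: p ≥ α → fail to reject H₀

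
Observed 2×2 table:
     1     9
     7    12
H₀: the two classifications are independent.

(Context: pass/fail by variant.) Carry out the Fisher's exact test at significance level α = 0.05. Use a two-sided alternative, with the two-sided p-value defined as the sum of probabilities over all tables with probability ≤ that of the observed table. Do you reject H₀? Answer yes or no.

Margins: r₁=10, r₂=19, c₁=8, c₂=21, n=29
p_obs = C(10,1)·C(19,7)/C(29,8); sum pmf over tables with pmf ≤ p_obs
p-value (two-sided) = 0.20081
At α=0.05: p ≥ α → fail to reject H₀

reject H₀: no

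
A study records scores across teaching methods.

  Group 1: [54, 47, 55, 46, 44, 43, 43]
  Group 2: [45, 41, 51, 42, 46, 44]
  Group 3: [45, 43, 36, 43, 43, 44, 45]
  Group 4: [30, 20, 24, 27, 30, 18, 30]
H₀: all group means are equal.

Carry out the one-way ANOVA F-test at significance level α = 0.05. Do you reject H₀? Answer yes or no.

reject H₀: yes

Group means [47.43, 44.83, 42.71, 25.57], grand mean 39.963
SSB = Σnᵢ(x̄ᵢ−x̄)² = 2035.272; SSW = ΣΣ(x−x̄ᵢ)² = 425.690
MSB = 2035.272/3 = 678.4242; MSW = 425.690/23 = 18.5083
F = MSB/MSW = 36.6552
df = (3, 23)
p-value (upper-tail) = 0.00000
At α=0.05: p < α → reject H₀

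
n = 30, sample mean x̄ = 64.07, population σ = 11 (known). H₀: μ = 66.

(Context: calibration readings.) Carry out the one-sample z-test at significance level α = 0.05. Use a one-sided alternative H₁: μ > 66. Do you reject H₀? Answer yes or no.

SE = σ/√n = 11/√30 = 2.0083
z = (x̄−μ₀)/SE = (64.07−66)/2.0083 = -0.9610
p-value (one-sided, H₁ greater) = 0.83172
At α=0.05: p ≥ α → fail to reject H₀

reject H₀: no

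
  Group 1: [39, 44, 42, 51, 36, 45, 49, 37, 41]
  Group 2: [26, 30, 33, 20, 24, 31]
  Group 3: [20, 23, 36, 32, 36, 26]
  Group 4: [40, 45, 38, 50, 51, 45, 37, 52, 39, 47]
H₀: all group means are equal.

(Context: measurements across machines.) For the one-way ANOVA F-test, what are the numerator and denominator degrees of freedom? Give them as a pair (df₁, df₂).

degrees of freedom = [3, 27]

k = 4 groups, N = 31 total
df = (k−1, N−k) = (4−1, 31−4) = (3, 27)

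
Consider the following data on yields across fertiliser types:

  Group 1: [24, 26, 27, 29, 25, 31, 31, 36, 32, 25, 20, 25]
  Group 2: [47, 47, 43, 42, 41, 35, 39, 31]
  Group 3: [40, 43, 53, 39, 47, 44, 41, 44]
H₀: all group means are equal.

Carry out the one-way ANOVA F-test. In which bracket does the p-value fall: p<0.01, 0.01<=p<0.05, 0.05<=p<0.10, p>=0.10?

Group means [27.58, 40.62, 43.88], grand mean 35.964
SSB = Σnᵢ(x̄ᵢ−x̄)² = 1517.298; SSW = ΣΣ(x−x̄ᵢ)² = 565.667
MSB = 1517.298/2 = 758.6488; MSW = 565.667/25 = 22.6267
F = MSB/MSW = 33.5290
df = (2, 25)
p-value (upper-tail) = 0.00000
→ bracket: p<0.01

p-value bracket: p<0.01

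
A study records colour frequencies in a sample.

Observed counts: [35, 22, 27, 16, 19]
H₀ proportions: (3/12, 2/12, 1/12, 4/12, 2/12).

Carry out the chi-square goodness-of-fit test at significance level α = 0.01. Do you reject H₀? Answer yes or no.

n = 119; E_i = n·p_i = [29.75, 19.83, 9.92, 39.67, 19.83]
χ² = (35−29.75)²/29.75 + (22−19.83)²/19.83 + (27−9.92)²/9.92 + (16−39.67)²/39.67 + (19−19.83)²/19.83 = 44.7479
df = 4
p-value (upper-tail) = 0.00000
At α=0.01: p < α → reject H₀

reject H₀: yes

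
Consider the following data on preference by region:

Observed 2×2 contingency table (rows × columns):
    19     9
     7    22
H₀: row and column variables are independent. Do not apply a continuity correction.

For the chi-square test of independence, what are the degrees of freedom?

df = (r−1)(c−1) = (2−1)·(2−1) = 1

degrees of freedom = 1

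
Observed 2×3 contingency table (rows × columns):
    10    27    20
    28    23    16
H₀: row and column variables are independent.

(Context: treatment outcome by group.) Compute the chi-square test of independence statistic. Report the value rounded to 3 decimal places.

test statistic = 8.540

Row totals [57, 67], col totals [38, 50, 36], n=124
χ² = (10−17.47)²/17.47 + (27−22.98)²/22.98 + (20−16.55)²/16.55 + (28−20.53)²/20.53 + (23−27.02)²/27.02 + (16−19.45)²/19.45 = 8.5398
df = 2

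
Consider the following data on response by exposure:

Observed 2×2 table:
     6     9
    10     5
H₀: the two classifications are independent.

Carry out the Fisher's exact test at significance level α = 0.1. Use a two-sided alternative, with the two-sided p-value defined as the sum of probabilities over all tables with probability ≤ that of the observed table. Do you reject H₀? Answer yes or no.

reject H₀: no

Margins: r₁=15, r₂=15, c₁=16, c₂=14, n=30
p_obs = C(15,6)·C(15,10)/C(30,16); sum pmf over tables with pmf ≤ p_obs
p-value (two-sided) = 0.27230
At α=0.1: p ≥ α → fail to reject H₀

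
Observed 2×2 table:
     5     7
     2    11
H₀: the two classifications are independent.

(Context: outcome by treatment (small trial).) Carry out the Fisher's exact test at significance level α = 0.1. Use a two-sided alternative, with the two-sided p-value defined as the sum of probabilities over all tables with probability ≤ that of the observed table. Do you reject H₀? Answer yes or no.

Margins: r₁=12, r₂=13, c₁=7, c₂=18, n=25
p_obs = C(12,5)·C(13,2)/C(25,7); sum pmf over tables with pmf ≤ p_obs
p-value (two-sided) = 0.20156
At α=0.1: p ≥ α → fail to reject H₀

reject H₀: no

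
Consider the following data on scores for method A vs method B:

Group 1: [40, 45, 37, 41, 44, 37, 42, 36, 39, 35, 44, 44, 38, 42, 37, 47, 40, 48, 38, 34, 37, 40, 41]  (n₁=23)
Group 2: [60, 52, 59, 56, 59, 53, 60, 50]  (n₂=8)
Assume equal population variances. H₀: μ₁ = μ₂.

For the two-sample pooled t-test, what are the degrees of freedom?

df = n₁ + n₂ − 2 = 23 + 8 − 2 = 29

degrees of freedom = 29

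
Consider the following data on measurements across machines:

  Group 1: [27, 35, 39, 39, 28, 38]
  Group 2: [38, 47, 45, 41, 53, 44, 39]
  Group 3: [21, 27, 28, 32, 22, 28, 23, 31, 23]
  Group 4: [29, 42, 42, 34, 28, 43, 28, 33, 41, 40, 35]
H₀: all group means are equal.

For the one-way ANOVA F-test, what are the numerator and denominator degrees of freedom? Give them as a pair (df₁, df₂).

k = 4 groups, N = 33 total
df = (k−1, N−k) = (4−1, 33−4) = (3, 29)

degrees of freedom = [3, 29]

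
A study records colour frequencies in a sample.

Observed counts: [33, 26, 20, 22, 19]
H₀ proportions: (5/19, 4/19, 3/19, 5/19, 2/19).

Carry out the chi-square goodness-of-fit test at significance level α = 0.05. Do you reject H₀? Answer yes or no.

reject H₀: no

n = 120; E_i = n·p_i = [31.58, 25.26, 18.95, 31.58, 12.63]
χ² = (33−31.58)²/31.58 + (26−25.26)²/25.26 + (20−18.95)²/18.95 + (22−31.58)²/31.58 + (19−12.63)²/12.63 = 6.2603
df = 4
p-value (upper-tail) = 0.18054
At α=0.05: p ≥ α → fail to reject H₀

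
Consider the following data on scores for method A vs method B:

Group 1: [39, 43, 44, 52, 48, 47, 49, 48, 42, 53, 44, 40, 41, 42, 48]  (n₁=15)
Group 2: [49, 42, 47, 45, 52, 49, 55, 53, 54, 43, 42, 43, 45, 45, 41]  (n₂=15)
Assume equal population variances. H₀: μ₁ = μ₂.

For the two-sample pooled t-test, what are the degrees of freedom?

degrees of freedom = 28

df = n₁ + n₂ − 2 = 15 + 15 − 2 = 28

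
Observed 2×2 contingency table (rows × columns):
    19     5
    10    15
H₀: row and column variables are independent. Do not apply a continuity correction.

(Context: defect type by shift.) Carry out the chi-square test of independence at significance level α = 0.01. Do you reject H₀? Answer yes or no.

Row totals [24, 25], col totals [29, 20], n=49
χ² = (19−14.20)²/14.20 + (5−9.80)²/9.80 + (10−14.80)²/14.80 + (15−10.20)²/10.20 = 7.7759
df = 1
p-value (upper-tail) = 0.00529
At α=0.01: p < α → reject H₀

reject H₀: yes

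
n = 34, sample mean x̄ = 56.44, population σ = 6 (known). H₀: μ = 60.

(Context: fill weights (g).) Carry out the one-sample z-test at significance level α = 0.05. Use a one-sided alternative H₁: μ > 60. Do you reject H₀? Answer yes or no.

SE = σ/√n = 6/√34 = 1.0290
z = (x̄−μ₀)/SE = (56.44−60)/1.0290 = -3.4597
p-value (one-sided, H₁ greater) = 0.99973
At α=0.05: p ≥ α → fail to reject H₀

reject H₀: no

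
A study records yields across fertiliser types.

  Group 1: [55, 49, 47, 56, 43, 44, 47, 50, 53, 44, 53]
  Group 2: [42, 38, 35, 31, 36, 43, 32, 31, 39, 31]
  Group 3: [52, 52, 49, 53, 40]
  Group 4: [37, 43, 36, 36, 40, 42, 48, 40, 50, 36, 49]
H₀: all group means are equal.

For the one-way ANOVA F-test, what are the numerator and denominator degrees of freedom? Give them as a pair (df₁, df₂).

k = 4 groups, N = 37 total
df = (k−1, N−k) = (4−1, 37−4) = (3, 33)

degrees of freedom = [3, 33]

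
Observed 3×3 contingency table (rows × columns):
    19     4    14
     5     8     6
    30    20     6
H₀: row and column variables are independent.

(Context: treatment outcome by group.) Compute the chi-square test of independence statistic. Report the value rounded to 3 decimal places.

test statistic = 16.352

Row totals [37, 19, 56], col totals [54, 32, 26], n=112
χ² = (19−17.84)²/17.84 + (4−10.57)²/10.57 + (14−8.59)²/8.59 + (5−9.16)²/9.16 + (8−5.43)²/5.43 + (6−4.41)²/4.41 + (30−27.00)²/27.00 + (20−16.00)²/16.00 + (6−13.00)²/13.00 = 16.3519
df = 4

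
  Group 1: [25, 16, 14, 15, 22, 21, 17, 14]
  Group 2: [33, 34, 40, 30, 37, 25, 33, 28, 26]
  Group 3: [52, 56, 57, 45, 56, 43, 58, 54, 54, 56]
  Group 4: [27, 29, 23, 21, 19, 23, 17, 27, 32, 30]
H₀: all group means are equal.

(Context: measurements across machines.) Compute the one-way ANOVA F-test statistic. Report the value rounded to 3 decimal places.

Group means [18.00, 31.78, 53.10, 24.80], grand mean 32.676
SSB = Σnᵢ(x̄ᵢ−x̄)² = 6522.053; SSW = ΣΣ(x−x̄ᵢ)² = 776.056
MSB = 6522.053/3 = 2174.0175; MSW = 776.056/33 = 23.5168
F = MSB/MSW = 92.4452
df = (3, 33)

test statistic = 92.445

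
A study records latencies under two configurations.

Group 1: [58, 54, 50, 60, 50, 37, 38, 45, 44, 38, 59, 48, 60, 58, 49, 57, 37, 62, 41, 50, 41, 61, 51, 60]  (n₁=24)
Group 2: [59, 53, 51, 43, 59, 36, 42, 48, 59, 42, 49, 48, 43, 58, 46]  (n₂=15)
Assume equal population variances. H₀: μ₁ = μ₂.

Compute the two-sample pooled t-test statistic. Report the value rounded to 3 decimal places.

test statistic = 0.474

x̄₁=50.333, s₁=8.575, n₁=24
x̄₂=49.067, s₂=7.324, n₂=15
s_p² = [23·8.575² + 14·7.324²]/37 = 66.0072
SE = √(s_p²·(1/24+1/15)) = 2.6741
t = (50.333−49.067)/2.6741 = 0.4737
df = 37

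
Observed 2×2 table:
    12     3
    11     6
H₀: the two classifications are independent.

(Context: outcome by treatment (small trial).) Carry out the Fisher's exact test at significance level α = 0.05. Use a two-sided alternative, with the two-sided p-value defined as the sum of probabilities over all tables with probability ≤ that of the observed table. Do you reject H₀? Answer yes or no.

reject H₀: no

Margins: r₁=15, r₂=17, c₁=23, c₂=9, n=32
p_obs = C(15,12)·C(17,11)/C(32,23); sum pmf over tables with pmf ≤ p_obs
p-value (two-sided) = 0.44405
At α=0.05: p ≥ α → fail to reject H₀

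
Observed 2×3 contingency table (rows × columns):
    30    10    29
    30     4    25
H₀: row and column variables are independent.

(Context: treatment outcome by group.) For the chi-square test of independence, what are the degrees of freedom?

df = (r−1)(c−1) = (2−1)·(3−1) = 2

degrees of freedom = 2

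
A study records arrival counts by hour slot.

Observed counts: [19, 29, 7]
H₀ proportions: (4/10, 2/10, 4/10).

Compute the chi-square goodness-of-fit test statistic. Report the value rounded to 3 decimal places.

test statistic = 40.091

n = 55; E_i = n·p_i = [22.00, 11.00, 22.00]
χ² = (19−22.00)²/22.00 + (29−11.00)²/11.00 + (7−22.00)²/22.00 = 40.0909
df = 2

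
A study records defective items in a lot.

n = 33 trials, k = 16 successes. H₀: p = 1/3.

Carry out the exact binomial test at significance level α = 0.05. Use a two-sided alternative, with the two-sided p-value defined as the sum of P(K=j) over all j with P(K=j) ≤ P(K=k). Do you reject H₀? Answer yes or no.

reject H₀: no

Exact binomial: n=33, k=16, p₀=1/3=0.3333
P(X=j) = C(n,j)·p₀^j·(1−p₀)^(n−j); p = Σ P(X=j) over j with P(X=j) ≤ P(X=16)
p-value (two-sided) = 0.09443
At α=0.05: p ≥ α → fail to reject H₀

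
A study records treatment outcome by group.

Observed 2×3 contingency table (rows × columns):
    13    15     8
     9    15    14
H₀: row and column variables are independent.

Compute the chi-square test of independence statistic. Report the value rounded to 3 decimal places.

test statistic = 2.311

Row totals [36, 38], col totals [22, 30, 22], n=74
χ² = (13−10.70)²/10.70 + (15−14.59)²/14.59 + (8−10.70)²/10.70 + (9−11.30)²/11.30 + (15−15.41)²/15.41 + (14−11.30)²/11.30 = 2.3113
df = 2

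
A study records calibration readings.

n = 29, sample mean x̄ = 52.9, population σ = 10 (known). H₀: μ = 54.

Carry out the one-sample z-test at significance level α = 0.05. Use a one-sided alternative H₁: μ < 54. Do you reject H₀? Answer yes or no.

reject H₀: no

SE = σ/√n = 10/√29 = 1.8570
z = (x̄−μ₀)/SE = (52.9−54)/1.8570 = -0.5924
p-value (one-sided, H₁ less) = 0.27680
At α=0.05: p ≥ α → fail to reject H₀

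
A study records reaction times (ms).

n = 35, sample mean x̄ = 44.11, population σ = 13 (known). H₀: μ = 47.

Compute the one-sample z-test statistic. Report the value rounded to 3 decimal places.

SE = σ/√n = 13/√35 = 2.1974
z = (x̄−μ₀)/SE = (44.11−47)/2.1974 = -1.3152

test statistic = -1.315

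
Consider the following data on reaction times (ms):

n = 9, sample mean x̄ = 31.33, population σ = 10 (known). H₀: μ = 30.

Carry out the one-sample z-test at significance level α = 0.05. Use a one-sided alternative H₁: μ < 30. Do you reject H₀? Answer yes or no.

SE = σ/√n = 10/√9 = 3.3333
z = (x̄−μ₀)/SE = (31.33−30)/3.3333 = 0.3990
p-value (one-sided, H₁ less) = 0.65505
At α=0.05: p ≥ α → fail to reject H₀

reject H₀: no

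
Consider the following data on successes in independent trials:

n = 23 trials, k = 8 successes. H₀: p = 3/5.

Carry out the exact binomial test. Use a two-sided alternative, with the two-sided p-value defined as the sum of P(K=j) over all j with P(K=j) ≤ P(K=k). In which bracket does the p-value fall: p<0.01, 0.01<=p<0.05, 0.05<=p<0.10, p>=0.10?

Exact binomial: n=23, k=8, p₀=3/5=0.6000
P(X=j) = C(n,j)·p₀^j·(1−p₀)^(n−j); p = Σ P(X=j) over j with P(X=j) ≤ P(X=8)
p-value (two-sided) = 0.01798
→ bracket: 0.01<=p<0.05

p-value bracket: 0.01<=p<0.05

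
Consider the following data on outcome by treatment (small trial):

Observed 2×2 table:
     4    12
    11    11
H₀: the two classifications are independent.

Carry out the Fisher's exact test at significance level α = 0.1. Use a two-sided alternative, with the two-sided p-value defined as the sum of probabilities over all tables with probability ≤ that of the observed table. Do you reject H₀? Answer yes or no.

Margins: r₁=16, r₂=22, c₁=15, c₂=23, n=38
p_obs = C(16,4)·C(22,11)/C(38,15); sum pmf over tables with pmf ≤ p_obs
p-value (two-sided) = 0.18165
At α=0.1: p ≥ α → fail to reject H₀

reject H₀: no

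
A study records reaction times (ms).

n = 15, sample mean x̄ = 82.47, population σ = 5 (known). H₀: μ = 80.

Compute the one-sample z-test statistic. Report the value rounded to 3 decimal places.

test statistic = 1.913

SE = σ/√n = 5/√15 = 1.2910
z = (x̄−μ₀)/SE = (82.47−80)/1.2910 = 1.9133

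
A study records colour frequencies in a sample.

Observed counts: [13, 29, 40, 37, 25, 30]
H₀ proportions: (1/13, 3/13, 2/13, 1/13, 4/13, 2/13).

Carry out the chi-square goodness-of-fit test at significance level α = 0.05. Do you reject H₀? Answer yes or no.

reject H₀: yes

n = 174; E_i = n·p_i = [13.38, 40.15, 26.77, 13.38, 53.54, 26.77]
χ² = (13−13.38)²/13.38 + (29−40.15)²/40.15 + (40−26.77)²/26.77 + (37−13.38)²/13.38 + (25−53.54)²/53.54 + (30−26.77)²/26.77 = 66.9171
df = 5
p-value (upper-tail) = 0.00000
At α=0.05: p < α → reject H₀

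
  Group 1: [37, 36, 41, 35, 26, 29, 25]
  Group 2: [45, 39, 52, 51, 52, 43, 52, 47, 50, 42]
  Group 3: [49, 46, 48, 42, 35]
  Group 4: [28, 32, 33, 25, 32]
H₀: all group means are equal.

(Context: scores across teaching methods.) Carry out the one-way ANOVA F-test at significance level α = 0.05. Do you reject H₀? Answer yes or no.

Group means [32.71, 47.30, 44.00, 30.00], grand mean 39.704
SSB = Σnᵢ(x̄ᵢ−x̄)² = 1482.101; SSW = ΣΣ(x−x̄ᵢ)² = 605.529
MSB = 1482.101/3 = 494.0337; MSW = 605.529/23 = 26.3273
F = MSB/MSW = 18.7651
df = (3, 23)
p-value (upper-tail) = 0.00000
At α=0.05: p < α → reject H₀

reject H₀: yes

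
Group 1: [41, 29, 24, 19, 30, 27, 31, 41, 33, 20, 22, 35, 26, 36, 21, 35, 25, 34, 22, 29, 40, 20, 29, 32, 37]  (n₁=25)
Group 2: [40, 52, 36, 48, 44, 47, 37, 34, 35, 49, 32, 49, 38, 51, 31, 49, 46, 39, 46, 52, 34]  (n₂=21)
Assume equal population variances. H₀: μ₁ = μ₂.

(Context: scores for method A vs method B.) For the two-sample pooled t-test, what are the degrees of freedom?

degrees of freedom = 44

df = n₁ + n₂ − 2 = 25 + 21 − 2 = 44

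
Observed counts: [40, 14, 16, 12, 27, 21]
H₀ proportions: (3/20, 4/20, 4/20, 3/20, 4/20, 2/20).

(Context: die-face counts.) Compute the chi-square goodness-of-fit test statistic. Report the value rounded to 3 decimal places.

test statistic = 38.782

n = 130; E_i = n·p_i = [19.50, 26.00, 26.00, 19.50, 26.00, 13.00]
χ² = (40−19.50)²/19.50 + (14−26.00)²/26.00 + (16−26.00)²/26.00 + (12−19.50)²/19.50 + (27−26.00)²/26.00 + (21−13.00)²/13.00 = 38.7821
df = 5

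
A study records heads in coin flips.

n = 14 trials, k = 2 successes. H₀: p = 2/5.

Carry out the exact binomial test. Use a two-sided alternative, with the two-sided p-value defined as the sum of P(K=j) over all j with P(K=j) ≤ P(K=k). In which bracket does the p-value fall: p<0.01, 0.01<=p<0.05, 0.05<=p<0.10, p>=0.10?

p-value bracket: 0.05<=p<0.10

Exact binomial: n=14, k=2, p₀=2/5=0.4000
P(X=j) = C(n,j)·p₀^j·(1−p₀)^(n−j); p = Σ P(X=j) over j with P(X=j) ≤ P(X=2)
p-value (two-sided) = 0.05730
→ bracket: 0.05<=p<0.10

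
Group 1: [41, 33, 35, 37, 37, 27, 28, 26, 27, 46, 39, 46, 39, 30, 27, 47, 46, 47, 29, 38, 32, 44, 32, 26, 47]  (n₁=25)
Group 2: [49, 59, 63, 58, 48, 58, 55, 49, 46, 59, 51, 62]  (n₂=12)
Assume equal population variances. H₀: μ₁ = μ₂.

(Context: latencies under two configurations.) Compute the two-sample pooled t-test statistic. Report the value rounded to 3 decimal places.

test statistic = -7.373

x̄₁=36.240, s₁=7.661, n₁=25
x̄₂=54.750, s₂=5.879, n₂=12
s_p² = [24·7.661² + 11·5.879²]/35 = 51.1089
SE = √(s_p²·(1/25+1/12)) = 2.5107
t = (36.240−54.750)/2.5107 = -7.3726
df = 35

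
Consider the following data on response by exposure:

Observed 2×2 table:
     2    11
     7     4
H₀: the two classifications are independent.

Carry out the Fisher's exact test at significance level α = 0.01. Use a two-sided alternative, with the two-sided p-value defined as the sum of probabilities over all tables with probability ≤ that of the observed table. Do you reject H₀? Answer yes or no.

reject H₀: no

Margins: r₁=13, r₂=11, c₁=9, c₂=15, n=24
p_obs = C(13,2)·C(11,7)/C(24,9); sum pmf over tables with pmf ≤ p_obs
p-value (two-sided) = 0.03274
At α=0.01: p ≥ α → fail to reject H₀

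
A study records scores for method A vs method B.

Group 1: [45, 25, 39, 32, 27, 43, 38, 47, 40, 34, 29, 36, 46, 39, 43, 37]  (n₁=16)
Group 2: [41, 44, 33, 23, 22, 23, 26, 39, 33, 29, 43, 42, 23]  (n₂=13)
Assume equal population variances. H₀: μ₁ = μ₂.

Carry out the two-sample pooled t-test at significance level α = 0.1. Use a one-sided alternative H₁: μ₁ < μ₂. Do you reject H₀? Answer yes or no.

reject H₀: no

x̄₁=37.500, s₁=6.703, n₁=16
x̄₂=32.385, s₂=8.578, n₂=13
s_p² = [15·6.703² + 12·8.578²]/27 = 57.6695
SE = √(s_p²·(1/16+1/13)) = 2.8356
t = (37.500−32.385)/2.8356 = 1.8040
df = 27
p-value (one-sided, H₁ less) = 0.95880
At α=0.1: p ≥ α → fail to reject H₀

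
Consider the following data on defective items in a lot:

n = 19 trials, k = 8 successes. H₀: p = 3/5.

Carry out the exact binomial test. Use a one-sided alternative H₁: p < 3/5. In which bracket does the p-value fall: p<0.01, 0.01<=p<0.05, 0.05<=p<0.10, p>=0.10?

p-value bracket: 0.05<=p<0.10

Exact binomial: n=19, k=8, p₀=3/5=0.6000
P(X≤8) from Σ C(n,i)·p₀^i·(1−p₀)^(n−i)
p-value (one-sided, H₁ less) = 0.08847
→ bracket: 0.05<=p<0.10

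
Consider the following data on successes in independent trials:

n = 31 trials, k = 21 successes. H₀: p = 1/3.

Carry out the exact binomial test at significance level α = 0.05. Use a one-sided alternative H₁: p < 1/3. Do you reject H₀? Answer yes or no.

Exact binomial: n=31, k=21, p₀=1/3=0.3333
P(X≤21) from Σ C(n,i)·p₀^i·(1−p₀)^(n−i)
p-value (one-sided, H₁ less) = 0.99998
At α=0.05: p ≥ α → fail to reject H₀

reject H₀: no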